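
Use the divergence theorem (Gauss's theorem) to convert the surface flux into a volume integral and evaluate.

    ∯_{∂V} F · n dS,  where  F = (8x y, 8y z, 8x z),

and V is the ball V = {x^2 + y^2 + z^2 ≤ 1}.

By the divergence theorem,

    ∯_{∂V} F · n dS = ∭_V (∇ · F) dV.

Compute the divergence:
    ∇ · F = ∂F_x/∂x + ∂F_y/∂y + ∂F_z/∂z = 8y + 8z + 8x = 8x + 8y + 8z.

In spherical coordinates, x = ρ sin(φ) cos(θ), y = ρ sin(φ) sin(θ), z = ρ cos(φ), dV = ρ^2 sin(φ) dρ dφ dθ, with 0 ≤ ρ ≤ 1, 0 ≤ φ ≤ π, 0 ≤ θ ≤ 2π.

The integrand, after substitution and multiplying by the volume element, becomes (8ρ (sqrt(2)sin(φ)sin(θ + π/4) + cos(φ))) · ρ^2 sin(φ), so

    ∭_V (∇·F) dV = ∫_0^{2π} ∫_0^{π} ∫_0^{1} (8ρ (sqrt(2)sin(φ)sin(θ + π/4) + cos(φ))) · ρ^2 sin(φ) dρ dφ dθ.

Inner (ρ from 0 to 1): 2(sqrt(2)sin(φ)sin(θ + π/4) + cos(φ))sin(φ).
Middle (φ from 0 to π): sqrt(2)π sin(θ + π/4).
Outer (θ from 0 to 2π): 0.

Therefore ∯_{∂V} F · n dS = 0.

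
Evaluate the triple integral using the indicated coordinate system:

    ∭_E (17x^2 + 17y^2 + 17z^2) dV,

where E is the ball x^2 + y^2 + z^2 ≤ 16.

In spherical coordinates, x = ρ sin(φ) cos(θ), y = ρ sin(φ) sin(θ), z = ρ cos(φ), and dV = ρ^2 sin(φ) dρ dφ dθ.

The integrand becomes 17ρ^2, so

    ∭_E (17x^2 + 17y^2 + 17z^2) dV = ∫_{0}^{2π} ∫_{0}^{π} ∫_{0}^{4} (17ρ^2) · ρ^2 sin(φ) dρ dφ dθ.

Inner (ρ): 17408sin(φ)/5.
Middle (φ): 34816/5.
Outer (θ): 69632π/5.

Therefore the triple integral equals 69632π/5.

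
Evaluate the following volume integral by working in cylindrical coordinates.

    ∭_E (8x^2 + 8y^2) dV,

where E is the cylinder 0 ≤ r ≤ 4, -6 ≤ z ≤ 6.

In cylindrical coordinates, x = r cos(θ), y = r sin(θ), z = z, and dV = r dr dθ dz.

The integrand becomes 8r^2, so

    ∭_E (8x^2 + 8y^2) dV = ∫_{0}^{2π} ∫_{0}^{4} ∫_{-6}^{6} (8r^2) · r dz dr dθ.

Inner (z): 96r^3.
Middle (r from 0 to 4): 6144.
Outer (θ): 12288π.

Therefore the triple integral equals 12288π.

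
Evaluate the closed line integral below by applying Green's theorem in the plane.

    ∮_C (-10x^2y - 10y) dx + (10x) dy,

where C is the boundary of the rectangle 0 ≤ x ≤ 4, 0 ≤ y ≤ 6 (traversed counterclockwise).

Green's theorem converts the closed line integral into a double integral over the enclosed region D:

    ∮_C P dx + Q dy = ∬_D (∂Q/∂x - ∂P/∂y) dA.

Here P = -10x^2y - 10y, Q = 10x, so

    ∂Q/∂x = 10,    ∂P/∂y = -10x^2 - 10,
    ∂Q/∂x - ∂P/∂y = 10x^2 + 20.

D is the region 0 ≤ x ≤ 4, 0 ≤ y ≤ 6. Evaluating the double integral:

    ∬_D (10x^2 + 20) dA = ∫_0^{4} ∫_0^{6} (10x^2 + 20) dy dx.

Inner (y from 0 to 6): 60x^2 + 120.
Outer (x from 0 to 4): 1760.

Therefore ∮_C P dx + Q dy = 1760.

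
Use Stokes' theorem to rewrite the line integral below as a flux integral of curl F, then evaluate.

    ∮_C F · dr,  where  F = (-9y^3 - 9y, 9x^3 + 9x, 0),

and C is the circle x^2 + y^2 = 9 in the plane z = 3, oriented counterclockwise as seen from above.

Let S be the flat disk x^2 + y^2 ≤ 9 in the plane z = 3, with upward unit normal n̂ = ẑ. By Stokes' theorem,

    ∮_C F · dr = ∬_S (∇ × F) · n̂ dS = ∬_D (curl F)_z dA,

where D is the disk x^2 + y^2 ≤ 9.

Compute the curl of F = (-9y^3 - 9y, 9x^3 + 9x, 0):
    (∇ × F)_x = ∂F_z/∂y - ∂F_y/∂z = 0,
    (∇ × F)_y = ∂F_x/∂z - ∂F_z/∂x = 0,
    (∇ × F)_z = ∂F_y/∂x - ∂F_x/∂y = 27x^2 + 27y^2 + 18.

On z = 3, (curl F)_z = 27x^2 + 27y^2 + 18.

Convert to polar (x = r cos θ, y = r sin θ, dA = r dr dθ); the integrand becomes 27r^2 + 18, so

    ∬_D (curl F)_z dA = ∫_0^{2π} ∫_0^{3} (27r^2 + 18) · r dr dθ.

Inner (r from 0 to 3): 2511/4.
Outer (θ from 0 to 2π): 2511π/2.

Therefore ∮_C F · dr = 2511π/2.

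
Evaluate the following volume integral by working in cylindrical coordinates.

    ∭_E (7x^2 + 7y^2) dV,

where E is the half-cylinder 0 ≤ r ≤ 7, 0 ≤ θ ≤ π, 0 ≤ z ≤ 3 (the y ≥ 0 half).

In cylindrical coordinates, x = r cos(θ), y = r sin(θ), z = z, and dV = r dr dθ dz.

The integrand becomes 7r^2, so

    ∭_E (7x^2 + 7y^2) dV = ∫_{0}^{π} ∫_{0}^{7} ∫_{0}^{3} (7r^2) · r dz dr dθ.

Inner (z): 21r^3.
Middle (r from 0 to 7): 50421/4.
Outer (θ): 50421π/4.

Therefore the triple integral equals 50421π/4.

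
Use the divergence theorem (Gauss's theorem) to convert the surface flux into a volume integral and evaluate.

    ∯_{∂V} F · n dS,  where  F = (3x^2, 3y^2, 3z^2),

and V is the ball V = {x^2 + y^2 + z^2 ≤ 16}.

By the divergence theorem,

    ∯_{∂V} F · n dS = ∭_V (∇ · F) dV.

Compute the divergence:
    ∇ · F = ∂F_x/∂x + ∂F_y/∂y + ∂F_z/∂z = 6x + 6y + 6z.

In spherical coordinates, x = ρ sin(φ) cos(θ), y = ρ sin(φ) sin(θ), z = ρ cos(φ), dV = ρ^2 sin(φ) dρ dφ dθ, with 0 ≤ ρ ≤ 4, 0 ≤ φ ≤ π, 0 ≤ θ ≤ 2π.

The integrand, after substitution and multiplying by the volume element, becomes (6ρ (sqrt(2)sin(φ)sin(θ + π/4) + cos(φ))) · ρ^2 sin(φ), so

    ∭_V (∇·F) dV = ∫_0^{2π} ∫_0^{π} ∫_0^{4} (6ρ (sqrt(2)sin(φ)sin(θ + π/4) + cos(φ))) · ρ^2 sin(φ) dρ dφ dθ.

Inner (ρ from 0 to 4): 384(sqrt(2)sin(φ)sin(θ + π/4) + cos(φ))sin(φ).
Middle (φ from 0 to π): 192sqrt(2)π sin(θ + π/4).
Outer (θ from 0 to 2π): 0.

Therefore ∯_{∂V} F · n dS = 0.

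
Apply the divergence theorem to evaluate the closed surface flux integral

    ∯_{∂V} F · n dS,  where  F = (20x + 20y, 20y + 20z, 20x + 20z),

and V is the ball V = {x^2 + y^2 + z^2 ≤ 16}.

By the divergence theorem,

    ∯_{∂V} F · n dS = ∭_V (∇ · F) dV.

Compute the divergence:
    ∇ · F = ∂F_x/∂x + ∂F_y/∂y + ∂F_z/∂z = 20 + 20 + 20 = 60.

In spherical coordinates, x = ρ sin(φ) cos(θ), y = ρ sin(φ) sin(θ), z = ρ cos(φ), dV = ρ^2 sin(φ) dρ dφ dθ, with 0 ≤ ρ ≤ 4, 0 ≤ φ ≤ π, 0 ≤ θ ≤ 2π.

The integrand, after substitution and multiplying by the volume element, becomes (60) · ρ^2 sin(φ), so

    ∭_V (∇·F) dV = ∫_0^{2π} ∫_0^{π} ∫_0^{4} (60) · ρ^2 sin(φ) dρ dφ dθ.

Inner (ρ from 0 to 4): 1280sin(φ).
Middle (φ from 0 to π): 2560.
Outer (θ from 0 to 2π): 5120π.

Therefore ∯_{∂V} F · n dS = 5120π.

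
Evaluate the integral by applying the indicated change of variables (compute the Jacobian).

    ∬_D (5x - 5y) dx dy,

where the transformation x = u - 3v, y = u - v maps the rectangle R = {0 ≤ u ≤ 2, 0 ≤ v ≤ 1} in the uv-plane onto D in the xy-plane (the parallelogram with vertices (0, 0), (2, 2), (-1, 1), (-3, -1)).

Compute the Jacobian determinant of (x, y) with respect to (u, v):

    ∂(x,y)/∂(u,v) = | 1  -3 | = (1)(-1) - (-3)(1) = 2.
                   | 1  -1 |

Its absolute value is |J| = 2 (the area scaling factor).

Substituting x = u - 3v, y = u - v into the integrand,

    5x - 5y → -10v,

so the integral becomes

    ∬_R (-10v) · |J| du dv = ∫_0^2 ∫_0^1 (-20v) dv du.

Inner (v): -10.
Outer (u): -20.

Therefore ∬_D (5x - 5y) dx dy = -20.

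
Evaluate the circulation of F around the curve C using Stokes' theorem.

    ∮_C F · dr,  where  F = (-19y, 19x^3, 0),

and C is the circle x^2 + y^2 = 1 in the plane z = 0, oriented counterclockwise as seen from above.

Let S be the flat disk x^2 + y^2 ≤ 1 in the plane z = 0, with upward unit normal n̂ = ẑ. By Stokes' theorem,

    ∮_C F · dr = ∬_S (∇ × F) · n̂ dS = ∬_D (curl F)_z dA,

where D is the disk x^2 + y^2 ≤ 1.

Compute the curl of F = (-19y, 19x^3, 0):
    (∇ × F)_x = ∂F_z/∂y - ∂F_y/∂z = 0,
    (∇ × F)_y = ∂F_x/∂z - ∂F_z/∂x = 0,
    (∇ × F)_z = ∂F_y/∂x - ∂F_x/∂y = 57x^2 + 19.

On z = 0, (curl F)_z = 57x^2 + 19.

Convert to polar (x = r cos θ, y = r sin θ, dA = r dr dθ); the integrand becomes 57r^2cos(θ)^2 + 19, so

    ∬_D (curl F)_z dA = ∫_0^{2π} ∫_0^{1} (57r^2cos(θ)^2 + 19) · r dr dθ.

Inner (r from 0 to 1): 57cos(θ)^2/4 + 19/2.
Outer (θ from 0 to 2π): 133π/4.

Therefore ∮_C F · dr = 133π/4.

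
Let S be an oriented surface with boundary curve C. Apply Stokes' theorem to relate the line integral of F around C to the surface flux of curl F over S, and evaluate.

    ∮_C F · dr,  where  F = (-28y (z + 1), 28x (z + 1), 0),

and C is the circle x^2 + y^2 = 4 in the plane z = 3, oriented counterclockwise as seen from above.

Let S be the flat disk x^2 + y^2 ≤ 4 in the plane z = 3, with upward unit normal n̂ = ẑ. By Stokes' theorem,

    ∮_C F · dr = ∬_S (∇ × F) · n̂ dS = ∬_D (curl F)_z dA,

where D is the disk x^2 + y^2 ≤ 4.

Compute the curl of F = (-28y (z + 1), 28x (z + 1), 0):
    (∇ × F)_x = ∂F_z/∂y - ∂F_y/∂z = -28x,
    (∇ × F)_y = ∂F_x/∂z - ∂F_z/∂x = -28y,
    (∇ × F)_z = ∂F_y/∂x - ∂F_x/∂y = 56z + 56.

On z = 3, (curl F)_z = 224.

Convert to polar (x = r cos θ, y = r sin θ, dA = r dr dθ); the integrand becomes 224, so

    ∬_D (curl F)_z dA = ∫_0^{2π} ∫_0^{2} (224) · r dr dθ.

Inner (r from 0 to 2): 448.
Outer (θ from 0 to 2π): 896π.

Therefore ∮_C F · dr = 896π.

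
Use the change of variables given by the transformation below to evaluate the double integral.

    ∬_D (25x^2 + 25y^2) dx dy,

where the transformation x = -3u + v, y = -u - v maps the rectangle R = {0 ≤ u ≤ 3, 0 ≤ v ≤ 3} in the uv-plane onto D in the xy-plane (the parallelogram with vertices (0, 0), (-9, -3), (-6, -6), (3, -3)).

Compute the Jacobian determinant of (x, y) with respect to (u, v):

    ∂(x,y)/∂(u,v) = | -3  1 | = (-3)(-1) - (1)(-1) = 4.
                   | -1  -1 |

Its absolute value is |J| = 4 (the area scaling factor).

Substituting x = -3u + v, y = -u - v into the integrand,

    25x^2 + 25y^2 → 250u^2 - 100u v + 50v^2,

so the integral becomes

    ∬_R (250u^2 - 100u v + 50v^2) · |J| du dv = ∫_0^3 ∫_0^3 (1000u^2 - 400u v + 200v^2) dv du.

Inner (v): 3000u^2 - 1800u + 1800.
Outer (u): 24300.

Therefore ∬_D (25x^2 + 25y^2) dx dy = 24300.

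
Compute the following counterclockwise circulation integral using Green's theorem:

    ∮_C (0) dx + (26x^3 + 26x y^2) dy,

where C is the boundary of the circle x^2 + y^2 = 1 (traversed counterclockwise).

Green's theorem converts the closed line integral into a double integral over the enclosed region D:

    ∮_C P dx + Q dy = ∬_D (∂Q/∂x - ∂P/∂y) dA.

Here P = 0, Q = 26x^3 + 26x y^2, so

    ∂Q/∂x = 78x^2 + 26y^2,    ∂P/∂y = 0,
    ∂Q/∂x - ∂P/∂y = 78x^2 + 26y^2.

D is the region x^2 + y^2 ≤ 1. Evaluating the double integral:

In polar coordinates (x = r cos θ, y = r sin θ, dA = r dr dθ) the integrand becomes 26r^2(cos(2θ) + 2), so

    ∬_D (78x^2 + 26y^2) dA = ∫_0^{2π} ∫_0^{1} (26r^2(cos(2θ) + 2)) · r dr dθ.

Inner (r from 0 to 1): 39/2 - 13sin(θ)^2.
Outer (θ from 0 to 2π): 26π.

Therefore ∮_C P dx + Q dy = 26π.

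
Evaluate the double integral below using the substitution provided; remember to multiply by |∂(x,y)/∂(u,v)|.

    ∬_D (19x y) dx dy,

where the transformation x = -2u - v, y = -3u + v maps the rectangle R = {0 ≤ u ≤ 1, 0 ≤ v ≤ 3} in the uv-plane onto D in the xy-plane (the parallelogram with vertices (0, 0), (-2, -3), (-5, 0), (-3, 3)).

Compute the Jacobian determinant of (x, y) with respect to (u, v):

    ∂(x,y)/∂(u,v) = | -2  -1 | = (-2)(1) - (-1)(-3) = -5.
                   | -3  1 |

Its absolute value is |J| = 5 (the area scaling factor).

Substituting x = -2u - v, y = -3u + v into the integrand,

    19x y → 114u^2 + 19u v - 19v^2,

so the integral becomes

    ∬_R (114u^2 + 19u v - 19v^2) · |J| du dv = ∫_0^1 ∫_0^3 (570u^2 + 95u v - 95v^2) dv du.

Inner (v): 1710u^2 + 855u/2 - 855.
Outer (u): -285/4.

Therefore ∬_D (19x y) dx dy = -285/4.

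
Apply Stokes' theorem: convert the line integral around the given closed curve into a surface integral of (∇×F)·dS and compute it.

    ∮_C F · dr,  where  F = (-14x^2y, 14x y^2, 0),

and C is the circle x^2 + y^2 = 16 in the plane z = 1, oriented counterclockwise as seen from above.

Let S be the flat disk x^2 + y^2 ≤ 16 in the plane z = 1, with upward unit normal n̂ = ẑ. By Stokes' theorem,

    ∮_C F · dr = ∬_S (∇ × F) · n̂ dS = ∬_D (curl F)_z dA,

where D is the disk x^2 + y^2 ≤ 16.

Compute the curl of F = (-14x^2y, 14x y^2, 0):
    (∇ × F)_x = ∂F_z/∂y - ∂F_y/∂z = 0,
    (∇ × F)_y = ∂F_x/∂z - ∂F_z/∂x = 0,
    (∇ × F)_z = ∂F_y/∂x - ∂F_x/∂y = 14x^2 + 14y^2.

On z = 1, (curl F)_z = 14x^2 + 14y^2.

Convert to polar (x = r cos θ, y = r sin θ, dA = r dr dθ); the integrand becomes 14r^2, so

    ∬_D (curl F)_z dA = ∫_0^{2π} ∫_0^{4} (14r^2) · r dr dθ.

Inner (r from 0 to 4): 896.
Outer (θ from 0 to 2π): 1792π.

Therefore ∮_C F · dr = 1792π.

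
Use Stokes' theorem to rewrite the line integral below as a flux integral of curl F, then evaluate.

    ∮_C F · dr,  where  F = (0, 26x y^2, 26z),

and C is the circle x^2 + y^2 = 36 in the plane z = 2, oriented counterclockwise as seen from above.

Let S be the flat disk x^2 + y^2 ≤ 36 in the plane z = 2, with upward unit normal n̂ = ẑ. By Stokes' theorem,

    ∮_C F · dr = ∬_S (∇ × F) · n̂ dS = ∬_D (curl F)_z dA,

where D is the disk x^2 + y^2 ≤ 36.

Compute the curl of F = (0, 26x y^2, 26z):
    (∇ × F)_x = ∂F_z/∂y - ∂F_y/∂z = 0,
    (∇ × F)_y = ∂F_x/∂z - ∂F_z/∂x = 0,
    (∇ × F)_z = ∂F_y/∂x - ∂F_x/∂y = 26y^2.

On z = 2, (curl F)_z = 26y^2.

Convert to polar (x = r cos θ, y = r sin θ, dA = r dr dθ); the integrand becomes 26r^2sin(θ)^2, so

    ∬_D (curl F)_z dA = ∫_0^{2π} ∫_0^{6} (26r^2sin(θ)^2) · r dr dθ.

Inner (r from 0 to 6): 8424sin(θ)^2.
Outer (θ from 0 to 2π): 8424π.

Therefore ∮_C F · dr = 8424π.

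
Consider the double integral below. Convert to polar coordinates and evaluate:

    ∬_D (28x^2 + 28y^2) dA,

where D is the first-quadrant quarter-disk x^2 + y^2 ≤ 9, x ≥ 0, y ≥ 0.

The region D is 0 ≤ r ≤ 3, 0 ≤ θ ≤ π/2 in polar coordinates, where x = r cos(θ), y = r sin(θ), and dA = r dr dθ.

Under the substitution, the integrand becomes 28r^2, so

    ∬_D (28x^2 + 28y^2) dA = ∫_{0}^{π/2} ∫_{0}^{3} (28r^2) · r dr dθ.

Inner integral (in r): ∫_{0}^{3} (28r^2) · r dr = 567.

Outer integral (in θ): ∫_{0}^{π/2} (567) dθ = 567π/2.

Therefore ∬_D (28x^2 + 28y^2) dA = 567π/2.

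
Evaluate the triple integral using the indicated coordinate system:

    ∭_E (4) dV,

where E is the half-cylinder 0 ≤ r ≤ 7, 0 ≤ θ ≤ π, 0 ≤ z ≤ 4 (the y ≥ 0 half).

In cylindrical coordinates, x = r cos(θ), y = r sin(θ), z = z, and dV = r dr dθ dz.

The integrand becomes 4, so

    ∭_E (4) dV = ∫_{0}^{π} ∫_{0}^{7} ∫_{0}^{4} (4) · r dz dr dθ.

Inner (z): 16r.
Middle (r from 0 to 7): 392.
Outer (θ): 392π.

Therefore the triple integral equals 392π.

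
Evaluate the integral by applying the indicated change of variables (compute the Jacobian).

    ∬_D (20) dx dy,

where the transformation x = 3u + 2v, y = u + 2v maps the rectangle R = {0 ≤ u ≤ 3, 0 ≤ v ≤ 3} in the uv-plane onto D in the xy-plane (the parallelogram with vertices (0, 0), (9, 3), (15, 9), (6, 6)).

Compute the Jacobian determinant of (x, y) with respect to (u, v):

    ∂(x,y)/∂(u,v) = | 3  2 | = (3)(2) - (2)(1) = 4.
                   | 1  2 |

Its absolute value is |J| = 4 (the area scaling factor).

Substituting x = 3u + 2v, y = u + 2v into the integrand,

    20 → 20,

so the integral becomes

    ∬_R (20) · |J| du dv = ∫_0^3 ∫_0^3 (80) dv du.

Inner (v): 240.
Outer (u): 720.

Therefore ∬_D (20) dx dy = 720.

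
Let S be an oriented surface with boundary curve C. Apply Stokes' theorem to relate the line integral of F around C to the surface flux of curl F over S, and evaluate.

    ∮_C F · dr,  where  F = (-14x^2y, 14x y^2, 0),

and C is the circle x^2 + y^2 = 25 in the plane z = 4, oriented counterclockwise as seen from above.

Let S be the flat disk x^2 + y^2 ≤ 25 in the plane z = 4, with upward unit normal n̂ = ẑ. By Stokes' theorem,

    ∮_C F · dr = ∬_S (∇ × F) · n̂ dS = ∬_D (curl F)_z dA,

where D is the disk x^2 + y^2 ≤ 25.

Compute the curl of F = (-14x^2y, 14x y^2, 0):
    (∇ × F)_x = ∂F_z/∂y - ∂F_y/∂z = 0,
    (∇ × F)_y = ∂F_x/∂z - ∂F_z/∂x = 0,
    (∇ × F)_z = ∂F_y/∂x - ∂F_x/∂y = 14x^2 + 14y^2.

On z = 4, (curl F)_z = 14x^2 + 14y^2.

Convert to polar (x = r cos θ, y = r sin θ, dA = r dr dθ); the integrand becomes 14r^2, so

    ∬_D (curl F)_z dA = ∫_0^{2π} ∫_0^{5} (14r^2) · r dr dθ.

Inner (r from 0 to 5): 4375/2.
Outer (θ from 0 to 2π): 4375π.

Therefore ∮_C F · dr = 4375π.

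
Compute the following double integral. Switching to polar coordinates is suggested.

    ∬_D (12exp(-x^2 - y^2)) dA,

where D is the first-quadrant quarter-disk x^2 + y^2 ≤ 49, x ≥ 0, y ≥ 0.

The region D is 0 ≤ r ≤ 7, 0 ≤ θ ≤ π/2 in polar coordinates, where x = r cos(θ), y = r sin(θ), and dA = r dr dθ.

Under the substitution, the integrand becomes 12exp(-r^2), so

    ∬_D (12exp(-x^2 - y^2)) dA = ∫_{0}^{π/2} ∫_{0}^{7} (12exp(-r^2)) · r dr dθ.

Inner integral (in r): ∫_{0}^{7} (12exp(-r^2)) · r dr = 6 - 6exp(-49).

Outer integral (in θ): ∫_{0}^{π/2} (6 - 6exp(-49)) dθ = -3π exp(-49) + 3π.

Therefore ∬_D (12exp(-x^2 - y^2)) dA = -3π exp(-49) + 3π.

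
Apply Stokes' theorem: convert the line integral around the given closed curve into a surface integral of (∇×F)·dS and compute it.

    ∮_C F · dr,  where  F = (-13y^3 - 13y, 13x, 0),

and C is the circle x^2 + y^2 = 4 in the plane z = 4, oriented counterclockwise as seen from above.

Let S be the flat disk x^2 + y^2 ≤ 4 in the plane z = 4, with upward unit normal n̂ = ẑ. By Stokes' theorem,

    ∮_C F · dr = ∬_S (∇ × F) · n̂ dS = ∬_D (curl F)_z dA,

where D is the disk x^2 + y^2 ≤ 4.

Compute the curl of F = (-13y^3 - 13y, 13x, 0):
    (∇ × F)_x = ∂F_z/∂y - ∂F_y/∂z = 0,
    (∇ × F)_y = ∂F_x/∂z - ∂F_z/∂x = 0,
    (∇ × F)_z = ∂F_y/∂x - ∂F_x/∂y = 39y^2 + 26.

On z = 4, (curl F)_z = 39y^2 + 26.

Convert to polar (x = r cos θ, y = r sin θ, dA = r dr dθ); the integrand becomes 39r^2sin(θ)^2 + 26, so

    ∬_D (curl F)_z dA = ∫_0^{2π} ∫_0^{2} (39r^2sin(θ)^2 + 26) · r dr dθ.

Inner (r from 0 to 2): 156sin(θ)^2 + 52.
Outer (θ from 0 to 2π): 260π.

Therefore ∮_C F · dr = 260π.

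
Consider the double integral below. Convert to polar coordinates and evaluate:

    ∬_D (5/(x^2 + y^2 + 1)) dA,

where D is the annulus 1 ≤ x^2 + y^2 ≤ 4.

The region D is 1 ≤ r ≤ 2, 0 ≤ θ ≤ 2π in polar coordinates, where x = r cos(θ), y = r sin(θ), and dA = r dr dθ.

Under the substitution, the integrand becomes 5/(r^2 + 1), so

    ∬_D (5/(x^2 + y^2 + 1)) dA = ∫_{0}^{2π} ∫_{1}^{2} (5/(r^2 + 1)) · r dr dθ.

Inner integral (in r): ∫_{1}^{2} (5/(r^2 + 1)) · r dr = log(25sqrt(10)/8).

Outer integral (in θ): ∫_{0}^{2π} (log(25sqrt(10)/8)) dθ = log((25sqrt(10)/8)^(2π)).

Therefore ∬_D (5/(x^2 + y^2 + 1)) dA = log((25sqrt(10)/8)^(2π)).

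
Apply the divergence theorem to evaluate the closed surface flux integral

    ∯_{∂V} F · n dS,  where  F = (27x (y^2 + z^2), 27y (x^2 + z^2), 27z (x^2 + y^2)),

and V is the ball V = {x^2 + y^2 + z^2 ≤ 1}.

By the divergence theorem,

    ∯_{∂V} F · n dS = ∭_V (∇ · F) dV.

Compute the divergence:
    ∇ · F = ∂F_x/∂x + ∂F_y/∂y + ∂F_z/∂z = 27y^2 + 27z^2 + 27x^2 + 27z^2 + 27x^2 + 27y^2 = 54x^2 + 54y^2 + 54z^2.

In spherical coordinates, x = ρ sin(φ) cos(θ), y = ρ sin(φ) sin(θ), z = ρ cos(φ), dV = ρ^2 sin(φ) dρ dφ dθ, with 0 ≤ ρ ≤ 1, 0 ≤ φ ≤ π, 0 ≤ θ ≤ 2π.

The integrand, after substitution and multiplying by the volume element, becomes (54ρ^2) · ρ^2 sin(φ), so

    ∭_V (∇·F) dV = ∫_0^{2π} ∫_0^{π} ∫_0^{1} (54ρ^2) · ρ^2 sin(φ) dρ dφ dθ.

Inner (ρ from 0 to 1): 54sin(φ)/5.
Middle (φ from 0 to π): 108/5.
Outer (θ from 0 to 2π): 216π/5.

Therefore ∯_{∂V} F · n dS = 216π/5.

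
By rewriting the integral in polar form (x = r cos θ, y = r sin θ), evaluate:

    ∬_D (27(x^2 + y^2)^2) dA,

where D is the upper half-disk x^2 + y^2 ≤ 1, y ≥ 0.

The region D is 0 ≤ r ≤ 1, 0 ≤ θ ≤ π in polar coordinates, where x = r cos(θ), y = r sin(θ), and dA = r dr dθ.

Under the substitution, the integrand becomes 27r^4, so

    ∬_D (27(x^2 + y^2)^2) dA = ∫_{0}^{π} ∫_{0}^{1} (27r^4) · r dr dθ.

Inner integral (in r): ∫_{0}^{1} (27r^4) · r dr = 9/2.

Outer integral (in θ): ∫_{0}^{π} (9/2) dθ = 9π/2.

Therefore ∬_D (27(x^2 + y^2)^2) dA = 9π/2.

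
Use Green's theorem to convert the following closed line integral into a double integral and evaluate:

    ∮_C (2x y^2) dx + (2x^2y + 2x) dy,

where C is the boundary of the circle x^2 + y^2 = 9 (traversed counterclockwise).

Green's theorem converts the closed line integral into a double integral over the enclosed region D:

    ∮_C P dx + Q dy = ∬_D (∂Q/∂x - ∂P/∂y) dA.

Here P = 2x y^2, Q = 2x^2y + 2x, so

    ∂Q/∂x = 4x y + 2,    ∂P/∂y = 4x y,
    ∂Q/∂x - ∂P/∂y = 2.

D is the region x^2 + y^2 ≤ 9. Evaluating the double integral:

In polar coordinates (x = r cos θ, y = r sin θ, dA = r dr dθ) the integrand becomes 2, so

    ∬_D (2) dA = ∫_0^{2π} ∫_0^{3} (2) · r dr dθ.

Inner (r from 0 to 3): 9.
Outer (θ from 0 to 2π): 18π.

Therefore ∮_C P dx + Q dy = 18π.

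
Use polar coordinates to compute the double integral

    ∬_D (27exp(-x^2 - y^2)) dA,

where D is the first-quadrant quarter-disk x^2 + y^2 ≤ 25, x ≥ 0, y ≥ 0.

The region D is 0 ≤ r ≤ 5, 0 ≤ θ ≤ π/2 in polar coordinates, where x = r cos(θ), y = r sin(θ), and dA = r dr dθ.

Under the substitution, the integrand becomes 27exp(-r^2), so

    ∬_D (27exp(-x^2 - y^2)) dA = ∫_{0}^{π/2} ∫_{0}^{5} (27exp(-r^2)) · r dr dθ.

Inner integral (in r): ∫_{0}^{5} (27exp(-r^2)) · r dr = 27/2 - 27exp(-25)/2.

Outer integral (in θ): ∫_{0}^{π/2} (27/2 - 27exp(-25)/2) dθ = -27π (1 - exp(25))exp(-25)/4.

Therefore ∬_D (27exp(-x^2 - y^2)) dA = -27π (1 - exp(25))exp(-25)/4.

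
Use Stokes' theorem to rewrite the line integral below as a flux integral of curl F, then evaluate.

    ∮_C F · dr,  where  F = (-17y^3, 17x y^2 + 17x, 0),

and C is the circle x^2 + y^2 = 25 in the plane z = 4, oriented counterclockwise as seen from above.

Let S be the flat disk x^2 + y^2 ≤ 25 in the plane z = 4, with upward unit normal n̂ = ẑ. By Stokes' theorem,

    ∮_C F · dr = ∬_S (∇ × F) · n̂ dS = ∬_D (curl F)_z dA,

where D is the disk x^2 + y^2 ≤ 25.

Compute the curl of F = (-17y^3, 17x y^2 + 17x, 0):
    (∇ × F)_x = ∂F_z/∂y - ∂F_y/∂z = 0,
    (∇ × F)_y = ∂F_x/∂z - ∂F_z/∂x = 0,
    (∇ × F)_z = ∂F_y/∂x - ∂F_x/∂y = 68y^2 + 17.

On z = 4, (curl F)_z = 68y^2 + 17.

Convert to polar (x = r cos θ, y = r sin θ, dA = r dr dθ); the integrand becomes 68r^2sin(θ)^2 + 17, so

    ∬_D (curl F)_z dA = ∫_0^{2π} ∫_0^{5} (68r^2sin(θ)^2 + 17) · r dr dθ.

Inner (r from 0 to 5): 10625sin(θ)^2 + 425/2.
Outer (θ from 0 to 2π): 11050π.

Therefore ∮_C F · dr = 11050π.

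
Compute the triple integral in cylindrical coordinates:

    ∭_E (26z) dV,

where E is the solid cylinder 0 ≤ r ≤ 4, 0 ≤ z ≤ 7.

In cylindrical coordinates, x = r cos(θ), y = r sin(θ), z = z, and dV = r dr dθ dz.

The integrand becomes 26z, so

    ∭_E (26z) dV = ∫_{0}^{2π} ∫_{0}^{4} ∫_{0}^{7} (26z) · r dz dr dθ.

Inner (z): 637r.
Middle (r from 0 to 4): 5096.
Outer (θ): 10192π.

Therefore the triple integral equals 10192π.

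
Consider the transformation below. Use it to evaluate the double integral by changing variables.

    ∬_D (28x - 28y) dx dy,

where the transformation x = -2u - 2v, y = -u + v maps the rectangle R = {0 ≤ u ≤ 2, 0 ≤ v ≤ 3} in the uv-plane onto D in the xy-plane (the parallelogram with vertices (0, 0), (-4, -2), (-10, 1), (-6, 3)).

Compute the Jacobian determinant of (x, y) with respect to (u, v):

    ∂(x,y)/∂(u,v) = | -2  -2 | = (-2)(1) - (-2)(-1) = -4.
                   | -1  1 |

Its absolute value is |J| = 4 (the area scaling factor).

Substituting x = -2u - 2v, y = -u + v into the integrand,

    28x - 28y → -28u - 84v,

so the integral becomes

    ∬_R (-28u - 84v) · |J| du dv = ∫_0^2 ∫_0^3 (-112u - 336v) dv du.

Inner (v): -336u - 1512.
Outer (u): -3696.

Therefore ∬_D (28x - 28y) dx dy = -3696.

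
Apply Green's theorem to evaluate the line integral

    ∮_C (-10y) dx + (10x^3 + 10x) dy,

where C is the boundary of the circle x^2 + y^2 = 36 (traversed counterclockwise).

Green's theorem converts the closed line integral into a double integral over the enclosed region D:

    ∮_C P dx + Q dy = ∬_D (∂Q/∂x - ∂P/∂y) dA.

Here P = -10y, Q = 10x^3 + 10x, so

    ∂Q/∂x = 30x^2 + 10,    ∂P/∂y = -10,
    ∂Q/∂x - ∂P/∂y = 30x^2 + 20.

D is the region x^2 + y^2 ≤ 36. Evaluating the double integral:

In polar coordinates (x = r cos θ, y = r sin θ, dA = r dr dθ) the integrand becomes 30r^2cos(θ)^2 + 20, so

    ∬_D (30x^2 + 20) dA = ∫_0^{2π} ∫_0^{6} (30r^2cos(θ)^2 + 20) · r dr dθ.

Inner (r from 0 to 6): 9720cos(θ)^2 + 360.
Outer (θ from 0 to 2π): 10440π.

Therefore ∮_C P dx + Q dy = 10440π.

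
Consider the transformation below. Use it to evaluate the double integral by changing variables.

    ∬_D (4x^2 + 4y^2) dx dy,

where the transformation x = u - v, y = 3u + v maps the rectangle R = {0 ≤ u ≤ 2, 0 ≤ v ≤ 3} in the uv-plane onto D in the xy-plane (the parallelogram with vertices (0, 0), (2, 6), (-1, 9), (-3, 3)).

Compute the Jacobian determinant of (x, y) with respect to (u, v):

    ∂(x,y)/∂(u,v) = | 1  -1 | = (1)(1) - (-1)(3) = 4.
                   | 3  1 |

Its absolute value is |J| = 4 (the area scaling factor).

Substituting x = u - v, y = 3u + v into the integrand,

    4x^2 + 4y^2 → 40u^2 + 16u v + 8v^2,

so the integral becomes

    ∬_R (40u^2 + 16u v + 8v^2) · |J| du dv = ∫_0^2 ∫_0^3 (160u^2 + 64u v + 32v^2) dv du.

Inner (v): 480u^2 + 288u + 288.
Outer (u): 2432.

Therefore ∬_D (4x^2 + 4y^2) dx dy = 2432.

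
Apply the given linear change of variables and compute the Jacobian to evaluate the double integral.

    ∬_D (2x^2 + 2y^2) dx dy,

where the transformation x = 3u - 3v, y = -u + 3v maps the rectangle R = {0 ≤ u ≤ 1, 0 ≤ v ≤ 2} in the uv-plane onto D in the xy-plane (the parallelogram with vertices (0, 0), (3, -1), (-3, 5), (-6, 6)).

Compute the Jacobian determinant of (x, y) with respect to (u, v):

    ∂(x,y)/∂(u,v) = | 3  -3 | = (3)(3) - (-3)(-1) = 6.
                   | -1  3 |

Its absolute value is |J| = 6 (the area scaling factor).

Substituting x = 3u - 3v, y = -u + 3v into the integrand,

    2x^2 + 2y^2 → 20u^2 - 48u v + 36v^2,

so the integral becomes

    ∬_R (20u^2 - 48u v + 36v^2) · |J| du dv = ∫_0^1 ∫_0^2 (120u^2 - 288u v + 216v^2) dv du.

Inner (v): 240u^2 - 576u + 576.
Outer (u): 368.

Therefore ∬_D (2x^2 + 2y^2) dx dy = 368.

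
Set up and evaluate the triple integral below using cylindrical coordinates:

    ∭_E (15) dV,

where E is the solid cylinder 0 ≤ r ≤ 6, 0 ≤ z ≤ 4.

In cylindrical coordinates, x = r cos(θ), y = r sin(θ), z = z, and dV = r dr dθ dz.

The integrand becomes 15, so

    ∭_E (15) dV = ∫_{0}^{2π} ∫_{0}^{6} ∫_{0}^{4} (15) · r dz dr dθ.

Inner (z): 60r.
Middle (r from 0 to 6): 1080.
Outer (θ): 2160π.

Therefore the triple integral equals 2160π.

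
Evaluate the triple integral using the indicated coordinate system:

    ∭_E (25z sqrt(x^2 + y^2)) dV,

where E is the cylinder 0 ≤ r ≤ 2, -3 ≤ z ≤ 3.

In cylindrical coordinates, x = r cos(θ), y = r sin(θ), z = z, and dV = r dr dθ dz.

The integrand becomes 25r z, so

    ∭_E (25z sqrt(x^2 + y^2)) dV = ∫_{0}^{2π} ∫_{0}^{2} ∫_{-3}^{3} (25r z) · r dz dr dθ.

Inner (z): 0.
Middle (r from 0 to 2): 0.
Outer (θ): 0.

Therefore the triple integral equals 0.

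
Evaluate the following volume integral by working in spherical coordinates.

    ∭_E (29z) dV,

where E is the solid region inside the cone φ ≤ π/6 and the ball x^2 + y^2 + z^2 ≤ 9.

In spherical coordinates, x = ρ sin(φ) cos(θ), y = ρ sin(φ) sin(θ), z = ρ cos(φ), and dV = ρ^2 sin(φ) dρ dφ dθ.

The integrand becomes 29ρ cos(φ), so

    ∭_E (29z) dV = ∫_{0}^{2π} ∫_{0}^{π/6} ∫_{0}^{3} (29ρ cos(φ)) · ρ^2 sin(φ) dρ dφ dθ.

Inner (ρ): 2349sin(2φ)/8.
Middle (φ): 2349/32.
Outer (θ): 2349π/16.

Therefore the triple integral equals 2349π/16.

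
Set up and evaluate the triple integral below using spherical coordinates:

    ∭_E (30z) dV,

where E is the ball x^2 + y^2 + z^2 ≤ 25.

In spherical coordinates, x = ρ sin(φ) cos(θ), y = ρ sin(φ) sin(θ), z = ρ cos(φ), and dV = ρ^2 sin(φ) dρ dφ dθ.

The integrand becomes 30ρ cos(φ), so

    ∭_E (30z) dV = ∫_{0}^{2π} ∫_{0}^{π} ∫_{0}^{5} (30ρ cos(φ)) · ρ^2 sin(φ) dρ dφ dθ.

Inner (ρ): 9375sin(2φ)/4.
Middle (φ): 0.
Outer (θ): 0.

Therefore the triple integral equals 0.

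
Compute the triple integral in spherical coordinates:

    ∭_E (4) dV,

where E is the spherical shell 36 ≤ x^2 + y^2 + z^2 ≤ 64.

In spherical coordinates, x = ρ sin(φ) cos(θ), y = ρ sin(φ) sin(θ), z = ρ cos(φ), and dV = ρ^2 sin(φ) dρ dφ dθ.

The integrand becomes 4, so

    ∭_E (4) dV = ∫_{0}^{2π} ∫_{0}^{π} ∫_{6}^{8} (4) · ρ^2 sin(φ) dρ dφ dθ.

Inner (ρ): 1184sin(φ)/3.
Middle (φ): 2368/3.
Outer (θ): 4736π/3.

Therefore the triple integral equals 4736π/3.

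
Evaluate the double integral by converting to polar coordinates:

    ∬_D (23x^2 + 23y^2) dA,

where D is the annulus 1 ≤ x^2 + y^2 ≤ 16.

The region D is 1 ≤ r ≤ 4, 0 ≤ θ ≤ 2π in polar coordinates, where x = r cos(θ), y = r sin(θ), and dA = r dr dθ.

Under the substitution, the integrand becomes 23r^2, so

    ∬_D (23x^2 + 23y^2) dA = ∫_{0}^{2π} ∫_{1}^{4} (23r^2) · r dr dθ.

Inner integral (in r): ∫_{1}^{4} (23r^2) · r dr = 5865/4.

Outer integral (in θ): ∫_{0}^{2π} (5865/4) dθ = 5865π/2.

Therefore ∬_D (23x^2 + 23y^2) dA = 5865π/2.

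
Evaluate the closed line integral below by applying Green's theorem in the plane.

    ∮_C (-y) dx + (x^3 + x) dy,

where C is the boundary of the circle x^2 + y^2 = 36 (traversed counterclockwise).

Green's theorem converts the closed line integral into a double integral over the enclosed region D:

    ∮_C P dx + Q dy = ∬_D (∂Q/∂x - ∂P/∂y) dA.

Here P = -y, Q = x^3 + x, so

    ∂Q/∂x = 3x^2 + 1,    ∂P/∂y = -1,
    ∂Q/∂x - ∂P/∂y = 3x^2 + 2.

D is the region x^2 + y^2 ≤ 36. Evaluating the double integral:

In polar coordinates (x = r cos θ, y = r sin θ, dA = r dr dθ) the integrand becomes 3r^2cos(θ)^2 + 2, so

    ∬_D (3x^2 + 2) dA = ∫_0^{2π} ∫_0^{6} (3r^2cos(θ)^2 + 2) · r dr dθ.

Inner (r from 0 to 6): 972cos(θ)^2 + 36.
Outer (θ from 0 to 2π): 1044π.

Therefore ∮_C P dx + Q dy = 1044π.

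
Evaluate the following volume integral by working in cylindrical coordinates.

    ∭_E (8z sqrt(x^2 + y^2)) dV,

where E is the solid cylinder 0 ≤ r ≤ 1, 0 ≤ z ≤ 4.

In cylindrical coordinates, x = r cos(θ), y = r sin(θ), z = z, and dV = r dr dθ dz.

The integrand becomes 8r z, so

    ∭_E (8z sqrt(x^2 + y^2)) dV = ∫_{0}^{2π} ∫_{0}^{1} ∫_{0}^{4} (8r z) · r dz dr dθ.

Inner (z): 64r^2.
Middle (r from 0 to 1): 64/3.
Outer (θ): 128π/3.

Therefore the triple integral equals 128π/3.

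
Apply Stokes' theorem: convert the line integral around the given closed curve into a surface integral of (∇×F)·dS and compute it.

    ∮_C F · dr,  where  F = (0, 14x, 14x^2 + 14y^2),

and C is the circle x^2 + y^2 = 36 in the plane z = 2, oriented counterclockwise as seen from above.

Let S be the flat disk x^2 + y^2 ≤ 36 in the plane z = 2, with upward unit normal n̂ = ẑ. By Stokes' theorem,

    ∮_C F · dr = ∬_S (∇ × F) · n̂ dS = ∬_D (curl F)_z dA,

where D is the disk x^2 + y^2 ≤ 36.

Compute the curl of F = (0, 14x, 14x^2 + 14y^2):
    (∇ × F)_x = ∂F_z/∂y - ∂F_y/∂z = 28y,
    (∇ × F)_y = ∂F_x/∂z - ∂F_z/∂x = -28x,
    (∇ × F)_z = ∂F_y/∂x - ∂F_x/∂y = 14.

On z = 2, (curl F)_z = 14.

Convert to polar (x = r cos θ, y = r sin θ, dA = r dr dθ); the integrand becomes 14, so

    ∬_D (curl F)_z dA = ∫_0^{2π} ∫_0^{6} (14) · r dr dθ.

Inner (r from 0 to 6): 252.
Outer (θ from 0 to 2π): 504π.

Therefore ∮_C F · dr = 504π.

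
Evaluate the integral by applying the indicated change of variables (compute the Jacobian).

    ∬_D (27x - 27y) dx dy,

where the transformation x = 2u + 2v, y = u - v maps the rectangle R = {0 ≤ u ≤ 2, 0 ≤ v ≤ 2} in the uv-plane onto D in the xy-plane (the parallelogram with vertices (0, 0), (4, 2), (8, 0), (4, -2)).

Compute the Jacobian determinant of (x, y) with respect to (u, v):

    ∂(x,y)/∂(u,v) = | 2  2 | = (2)(-1) - (2)(1) = -4.
                   | 1  -1 |

Its absolute value is |J| = 4 (the area scaling factor).

Substituting x = 2u + 2v, y = u - v into the integrand,

    27x - 27y → 27u + 81v,

so the integral becomes

    ∬_R (27u + 81v) · |J| du dv = ∫_0^2 ∫_0^2 (108u + 324v) dv du.

Inner (v): 216u + 648.
Outer (u): 1728.

Therefore ∬_D (27x - 27y) dx dy = 1728.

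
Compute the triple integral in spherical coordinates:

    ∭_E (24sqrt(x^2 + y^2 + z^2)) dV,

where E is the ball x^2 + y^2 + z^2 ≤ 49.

In spherical coordinates, x = ρ sin(φ) cos(θ), y = ρ sin(φ) sin(θ), z = ρ cos(φ), and dV = ρ^2 sin(φ) dρ dφ dθ.

The integrand becomes 24ρ, so

    ∭_E (24sqrt(x^2 + y^2 + z^2)) dV = ∫_{0}^{2π} ∫_{0}^{π} ∫_{0}^{7} (24ρ) · ρ^2 sin(φ) dρ dφ dθ.

Inner (ρ): 14406sin(φ).
Middle (φ): 28812.
Outer (θ): 57624π.

Therefore the triple integral equals 57624π.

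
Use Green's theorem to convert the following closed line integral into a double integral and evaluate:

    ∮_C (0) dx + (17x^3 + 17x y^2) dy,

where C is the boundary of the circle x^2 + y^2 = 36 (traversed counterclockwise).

Green's theorem converts the closed line integral into a double integral over the enclosed region D:

    ∮_C P dx + Q dy = ∬_D (∂Q/∂x - ∂P/∂y) dA.

Here P = 0, Q = 17x^3 + 17x y^2, so

    ∂Q/∂x = 51x^2 + 17y^2,    ∂P/∂y = 0,
    ∂Q/∂x - ∂P/∂y = 51x^2 + 17y^2.

D is the region x^2 + y^2 ≤ 36. Evaluating the double integral:

In polar coordinates (x = r cos θ, y = r sin θ, dA = r dr dθ) the integrand becomes 17r^2(cos(2θ) + 2), so

    ∬_D (51x^2 + 17y^2) dA = ∫_0^{2π} ∫_0^{6} (17r^2(cos(2θ) + 2)) · r dr dθ.

Inner (r from 0 to 6): 5508cos(2θ) + 11016.
Outer (θ from 0 to 2π): 22032π.

Therefore ∮_C P dx + Q dy = 22032π.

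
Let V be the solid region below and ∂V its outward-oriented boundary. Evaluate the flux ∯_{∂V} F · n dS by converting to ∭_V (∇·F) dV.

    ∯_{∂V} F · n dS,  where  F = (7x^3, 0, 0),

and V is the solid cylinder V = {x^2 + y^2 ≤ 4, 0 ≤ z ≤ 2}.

By the divergence theorem,

    ∯_{∂V} F · n dS = ∭_V (∇ · F) dV.

Compute the divergence:
    ∇ · F = ∂F_x/∂x + ∂F_y/∂y + ∂F_z/∂z = 21x^2 + 0 + 0 = 21x^2.

In cylindrical coordinates, x = r cos(θ), y = r sin(θ), z = z, dV = r dr dθ dz, with 0 ≤ r ≤ 2, 0 ≤ θ ≤ 2π, 0 ≤ z ≤ 2.

The integrand, after substitution and multiplying by the volume element, becomes (21r^2cos(θ)^2) · r, so

    ∭_V (∇·F) dV = ∫_0^{2π} ∫_0^{2} ∫_0^{2} (21r^2cos(θ)^2) · r dz dr dθ.

Inner (z from 0 to 2): 42r^3cos(θ)^2.
Middle (r from 0 to 2): 168cos(θ)^2.
Outer (θ from 0 to 2π): 168π.

Therefore ∯_{∂V} F · n dS = 168π.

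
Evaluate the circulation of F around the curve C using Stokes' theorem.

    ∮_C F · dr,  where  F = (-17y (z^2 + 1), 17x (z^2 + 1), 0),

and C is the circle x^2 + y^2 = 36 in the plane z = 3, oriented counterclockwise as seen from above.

Let S be the flat disk x^2 + y^2 ≤ 36 in the plane z = 3, with upward unit normal n̂ = ẑ. By Stokes' theorem,

    ∮_C F · dr = ∬_S (∇ × F) · n̂ dS = ∬_D (curl F)_z dA,

where D is the disk x^2 + y^2 ≤ 36.

Compute the curl of F = (-17y (z^2 + 1), 17x (z^2 + 1), 0):
    (∇ × F)_x = ∂F_z/∂y - ∂F_y/∂z = -34x z,
    (∇ × F)_y = ∂F_x/∂z - ∂F_z/∂x = -34y z,
    (∇ × F)_z = ∂F_y/∂x - ∂F_x/∂y = 34z^2 + 34.

On z = 3, (curl F)_z = 340.

Convert to polar (x = r cos θ, y = r sin θ, dA = r dr dθ); the integrand becomes 340, so

    ∬_D (curl F)_z dA = ∫_0^{2π} ∫_0^{6} (340) · r dr dθ.

Inner (r from 0 to 6): 6120.
Outer (θ from 0 to 2π): 12240π.

Therefore ∮_C F · dr = 12240π.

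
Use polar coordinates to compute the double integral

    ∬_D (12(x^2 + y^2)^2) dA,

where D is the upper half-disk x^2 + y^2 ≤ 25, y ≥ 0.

The region D is 0 ≤ r ≤ 5, 0 ≤ θ ≤ π in polar coordinates, where x = r cos(θ), y = r sin(θ), and dA = r dr dθ.

Under the substitution, the integrand becomes 12r^4, so

    ∬_D (12(x^2 + y^2)^2) dA = ∫_{0}^{π} ∫_{0}^{5} (12r^4) · r dr dθ.

Inner integral (in r): ∫_{0}^{5} (12r^4) · r dr = 31250.

Outer integral (in θ): ∫_{0}^{π} (31250) dθ = 31250π.

Therefore ∬_D (12(x^2 + y^2)^2) dA = 31250π.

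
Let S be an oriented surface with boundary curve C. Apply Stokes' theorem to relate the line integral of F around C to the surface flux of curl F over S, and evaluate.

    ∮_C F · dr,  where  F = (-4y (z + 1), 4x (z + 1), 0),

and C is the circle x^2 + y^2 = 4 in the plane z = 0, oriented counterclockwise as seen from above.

Let S be the flat disk x^2 + y^2 ≤ 4 in the plane z = 0, with upward unit normal n̂ = ẑ. By Stokes' theorem,

    ∮_C F · dr = ∬_S (∇ × F) · n̂ dS = ∬_D (curl F)_z dA,

where D is the disk x^2 + y^2 ≤ 4.

Compute the curl of F = (-4y (z + 1), 4x (z + 1), 0):
    (∇ × F)_x = ∂F_z/∂y - ∂F_y/∂z = -4x,
    (∇ × F)_y = ∂F_x/∂z - ∂F_z/∂x = -4y,
    (∇ × F)_z = ∂F_y/∂x - ∂F_x/∂y = 8z + 8.

On z = 0, (curl F)_z = 8.

Convert to polar (x = r cos θ, y = r sin θ, dA = r dr dθ); the integrand becomes 8, so

    ∬_D (curl F)_z dA = ∫_0^{2π} ∫_0^{2} (8) · r dr dθ.

Inner (r from 0 to 2): 16.
Outer (θ from 0 to 2π): 32π.

Therefore ∮_C F · dr = 32π.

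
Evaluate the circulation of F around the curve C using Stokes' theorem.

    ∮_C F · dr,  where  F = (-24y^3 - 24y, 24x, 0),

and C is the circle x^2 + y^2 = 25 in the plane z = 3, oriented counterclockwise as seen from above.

Let S be the flat disk x^2 + y^2 ≤ 25 in the plane z = 3, with upward unit normal n̂ = ẑ. By Stokes' theorem,

    ∮_C F · dr = ∬_S (∇ × F) · n̂ dS = ∬_D (curl F)_z dA,

where D is the disk x^2 + y^2 ≤ 25.

Compute the curl of F = (-24y^3 - 24y, 24x, 0):
    (∇ × F)_x = ∂F_z/∂y - ∂F_y/∂z = 0,
    (∇ × F)_y = ∂F_x/∂z - ∂F_z/∂x = 0,
    (∇ × F)_z = ∂F_y/∂x - ∂F_x/∂y = 72y^2 + 48.

On z = 3, (curl F)_z = 72y^2 + 48.

Convert to polar (x = r cos θ, y = r sin θ, dA = r dr dθ); the integrand becomes 72r^2sin(θ)^2 + 48, so

    ∬_D (curl F)_z dA = ∫_0^{2π} ∫_0^{5} (72r^2sin(θ)^2 + 48) · r dr dθ.

Inner (r from 0 to 5): 11250sin(θ)^2 + 600.
Outer (θ from 0 to 2π): 12450π.

Therefore ∮_C F · dr = 12450π.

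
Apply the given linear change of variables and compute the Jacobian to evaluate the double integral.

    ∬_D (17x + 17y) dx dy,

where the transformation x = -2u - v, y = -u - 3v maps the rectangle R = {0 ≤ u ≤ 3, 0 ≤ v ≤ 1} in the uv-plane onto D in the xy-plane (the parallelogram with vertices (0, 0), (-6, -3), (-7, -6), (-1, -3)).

Compute the Jacobian determinant of (x, y) with respect to (u, v):

    ∂(x,y)/∂(u,v) = | -2  -1 | = (-2)(-3) - (-1)(-1) = 5.
                   | -1  -3 |

Its absolute value is |J| = 5 (the area scaling factor).

Substituting x = -2u - v, y = -u - 3v into the integrand,

    17x + 17y → -51u - 68v,

so the integral becomes

    ∬_R (-51u - 68v) · |J| du dv = ∫_0^3 ∫_0^1 (-255u - 340v) dv du.

Inner (v): -255u - 170.
Outer (u): -3315/2.

Therefore ∬_D (17x + 17y) dx dy = -3315/2.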